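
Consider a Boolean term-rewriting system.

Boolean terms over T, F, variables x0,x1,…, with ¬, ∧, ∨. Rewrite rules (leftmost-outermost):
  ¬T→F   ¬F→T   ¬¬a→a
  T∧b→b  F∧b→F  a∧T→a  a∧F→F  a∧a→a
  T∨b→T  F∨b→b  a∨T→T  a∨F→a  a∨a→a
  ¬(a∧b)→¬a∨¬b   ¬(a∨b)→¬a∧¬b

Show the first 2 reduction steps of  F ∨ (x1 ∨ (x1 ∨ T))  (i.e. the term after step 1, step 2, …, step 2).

  start: F ∨ (x1 ∨ (x1 ∨ T))
  step 1: x1 ∨ (x1 ∨ T)
  step 2: x1 ∨ T

Answer: after 2 steps: x1 ∨ T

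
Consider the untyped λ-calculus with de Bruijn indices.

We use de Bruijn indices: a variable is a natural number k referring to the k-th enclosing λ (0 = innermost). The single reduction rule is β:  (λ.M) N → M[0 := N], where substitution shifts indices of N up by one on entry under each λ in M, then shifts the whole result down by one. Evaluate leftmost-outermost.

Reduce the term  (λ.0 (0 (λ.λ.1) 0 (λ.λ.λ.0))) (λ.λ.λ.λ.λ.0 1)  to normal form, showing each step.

  start: (λ.0 (0 (λ.λ.1) 0 (λ.λ.λ.0))) (λ.λ.λ.λ.λ.0 1)
  [1] (λ.λ.λ.λ.λ.0 1) ((λ.λ.λ.λ.λ.0 1) (λ.λ.1) (λ.λ.λ.λ.λ.0 1) (λ.λ.λ.0))
  [2] λ.λ.λ.λ.0 1

Answer: normal form = λ.λ.λ.λ.0 1  (in 2 steps)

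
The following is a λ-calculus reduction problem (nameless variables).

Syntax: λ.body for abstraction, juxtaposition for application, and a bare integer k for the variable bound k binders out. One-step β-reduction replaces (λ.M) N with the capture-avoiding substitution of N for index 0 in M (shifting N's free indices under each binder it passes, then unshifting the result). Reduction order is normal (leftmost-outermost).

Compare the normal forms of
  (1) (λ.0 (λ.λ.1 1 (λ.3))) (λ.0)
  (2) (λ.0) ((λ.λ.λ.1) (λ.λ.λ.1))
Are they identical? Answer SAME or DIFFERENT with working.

Answer: DIFFERENT — A ⇓ λ.λ.1 1 (λ.λ.0), B ⇓ λ.λ.1

Working:
Term A:
  start: (λ.0 (λ.λ.1 1 (λ.3))) (λ.0)
  →1  (λ.0) (λ.λ.1 1 (λ.λ.0))
  →2  λ.λ.1 1 (λ.λ.0)

Term B:
  start: (λ.0) ((λ.λ.λ.1) (λ.λ.λ.1))
  →1  (λ.λ.λ.1) (λ.λ.λ.1)
  →2  λ.λ.1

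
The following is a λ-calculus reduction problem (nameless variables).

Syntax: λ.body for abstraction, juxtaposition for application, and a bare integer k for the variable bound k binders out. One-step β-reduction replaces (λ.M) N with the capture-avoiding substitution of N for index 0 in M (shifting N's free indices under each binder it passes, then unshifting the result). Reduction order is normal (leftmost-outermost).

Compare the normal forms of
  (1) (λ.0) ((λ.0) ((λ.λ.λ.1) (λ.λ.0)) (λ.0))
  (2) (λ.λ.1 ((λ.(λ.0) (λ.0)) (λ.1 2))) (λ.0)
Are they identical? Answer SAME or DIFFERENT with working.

Term A:
  start: (λ.0) ((λ.0) ((λ.λ.λ.1) (λ.λ.0)) (λ.0))
  [1] (λ.0) ((λ.λ.λ.1) (λ.λ.0)) (λ.0)
  [2] (λ.λ.λ.1) (λ.λ.0) (λ.0)
  [3] (λ.λ.1) (λ.0)
  [4] λ.λ.0

Term B:
  start: (λ.λ.1 ((λ.(λ.0) (λ.0)) (λ.1 2))) (λ.0)
  [1] λ.(λ.0) ((λ.(λ.0) (λ.0)) (λ.1 (λ.0)))
  [2] λ.(λ.(λ.0) (λ.0)) (λ.1 (λ.0))
  [3] λ.(λ.0) (λ.0)
  [4] λ.λ.0

Answer: SAME — A ⇓ λ.λ.0, B ⇓ λ.λ.0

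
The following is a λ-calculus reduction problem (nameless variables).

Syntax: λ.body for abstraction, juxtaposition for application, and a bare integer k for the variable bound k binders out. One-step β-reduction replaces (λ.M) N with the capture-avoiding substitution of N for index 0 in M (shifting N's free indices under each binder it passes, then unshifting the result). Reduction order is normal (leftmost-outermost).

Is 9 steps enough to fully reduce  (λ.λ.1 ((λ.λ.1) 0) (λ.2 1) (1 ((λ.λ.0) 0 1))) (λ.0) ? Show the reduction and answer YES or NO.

  start: (λ.λ.1 ((λ.λ.1) 0) (λ.2 1) (1 ((λ.λ.0) 0 1))) (λ.0)
  [1] λ.(λ.0) ((λ.λ.1) 0) (λ.(λ.0) 1) ((λ.0) ((λ.λ.0) 0 (λ.0)))
  [2] λ.(λ.λ.1) 0 (λ.(λ.0) 1) ((λ.0) ((λ.λ.0) 0 (λ.0)))
  [3] λ.(λ.1) (λ.(λ.0) 1) ((λ.0) ((λ.λ.0) 0 (λ.0)))
  [4] λ.0 ((λ.0) ((λ.λ.0) 0 (λ.0)))
  [5] λ.0 ((λ.λ.0) 0 (λ.0))
  [6] λ.0 ((λ.0) (λ.0))
  [7] λ.0 (λ.0)

Answer: YES — reaches normal form λ.0 (λ.0) in 7 ≤ 9 steps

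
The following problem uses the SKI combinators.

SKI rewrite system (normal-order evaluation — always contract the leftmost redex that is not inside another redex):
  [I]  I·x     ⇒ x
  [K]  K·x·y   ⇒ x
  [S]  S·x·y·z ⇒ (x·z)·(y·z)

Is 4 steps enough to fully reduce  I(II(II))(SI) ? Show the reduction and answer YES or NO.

  start: I(II(II))(SI)
  →1  II(II)(SI)
  →2  I(II)(SI)
  →3  II(SI)
  →4  I(SI)

Answer: NO — after 4 steps the term is I(SI), not yet normal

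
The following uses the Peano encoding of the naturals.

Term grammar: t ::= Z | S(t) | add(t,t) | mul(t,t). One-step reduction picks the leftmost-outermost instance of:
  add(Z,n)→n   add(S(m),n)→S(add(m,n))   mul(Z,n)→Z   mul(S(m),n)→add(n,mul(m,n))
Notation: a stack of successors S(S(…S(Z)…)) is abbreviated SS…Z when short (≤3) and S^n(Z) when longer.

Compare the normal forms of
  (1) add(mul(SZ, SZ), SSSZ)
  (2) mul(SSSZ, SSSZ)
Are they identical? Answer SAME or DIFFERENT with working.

Answer: DIFFERENT — A ⇓ S^4(Z), B ⇓ S^9(Z)

Working:
Term A:
  start: add(mul(SZ, SZ), SSSZ)
  →1  add(add(SZ, mul(Z, SZ)), SSSZ)
  →2  add(S(add(Z, mul(Z, SZ))), SSSZ)
  →3  S(add(add(Z, mul(Z, SZ)), SSSZ))
  →4  S(add(mul(Z, SZ), SSSZ))
  →5  S(add(Z, SSSZ))
  →6  S^4(Z)

Term B:
  start: mul(SSSZ, SSSZ)
  →1  add(SSSZ, mul(SSZ, SSSZ))
  →2  S(add(SSZ, mul(SSZ, SSSZ)))
  →3  S(S(add(SZ, mul(SSZ, SSSZ))))
  →4  S(S(S(add(Z, mul(SSZ, SSSZ)))))
  →5  S(S(S(mul(SSZ, SSSZ))))
  →6  S(S(S(add(SSSZ, mul(SZ, SSSZ)))))
  →7  S(S(S(S(add(SSZ, mul(SZ, SSSZ))))))
  →8  S(S(S(S(S(add(SZ, mul(SZ, SSSZ)))))))
  →9  S(S(S(S(S(S(add(Z, mul(SZ, SSSZ))))))))
  →10  S(S(S(S(S(S(mul(SZ, SSSZ)))))))
  →11  S(S(S(S(S(S(add(SSSZ, mul(Z, SSSZ))))))))
  →12  S(S(S(S(S(S(S(add(SSZ, mul(Z, SSSZ)))))))))
  →13  S(S(S(S(S(S(S(S(add(SZ, mul(Z, SSSZ))))))))))
  →14  S(S(S(S(S(S(S(S(S(add(Z, mul(Z, SSSZ)))))))))))
  →15  S(S(S(S(S(S(S(S(S(mul(Z, SSSZ))))))))))
  →16  S^9(Z)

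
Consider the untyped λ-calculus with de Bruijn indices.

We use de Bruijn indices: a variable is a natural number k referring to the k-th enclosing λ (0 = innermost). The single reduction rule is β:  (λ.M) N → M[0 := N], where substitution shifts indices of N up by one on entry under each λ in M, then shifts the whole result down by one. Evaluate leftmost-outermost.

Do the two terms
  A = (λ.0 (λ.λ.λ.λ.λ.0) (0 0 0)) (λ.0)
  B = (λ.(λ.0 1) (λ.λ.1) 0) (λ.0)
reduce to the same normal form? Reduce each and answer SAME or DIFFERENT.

Answer: DIFFERENT — A ⇓ λ.λ.λ.λ.0, B ⇓ λ.0

Derivation:
Term A:
  start: (λ.0 (λ.λ.λ.λ.λ.0) (0 0 0)) (λ.0)
  step 1: (λ.0) (λ.λ.λ.λ.λ.0) ((λ.0) (λ.0) (λ.0))
  step 2: (λ.λ.λ.λ.λ.0) ((λ.0) (λ.0) (λ.0))
  step 3: λ.λ.λ.λ.0

Term B:
  start: (λ.(λ.0 1) (λ.λ.1) 0) (λ.0)
  step 1: (λ.0 (λ.0)) (λ.λ.1) (λ.0)
  step 2: (λ.λ.1) (λ.0) (λ.0)
  step 3: (λ.λ.0) (λ.0)
  step 4: λ.0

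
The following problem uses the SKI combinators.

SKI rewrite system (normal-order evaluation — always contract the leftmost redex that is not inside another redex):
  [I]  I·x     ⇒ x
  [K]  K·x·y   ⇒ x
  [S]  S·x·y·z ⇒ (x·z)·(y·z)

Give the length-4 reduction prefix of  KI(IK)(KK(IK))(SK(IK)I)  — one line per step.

Answer: after 4 steps: K(KI(IKI))

Reduction:
  start: KI(IK)(KK(IK))(SK(IK)I)
  [1] I(KK(IK))(SK(IK)I)
  [2] KK(IK)(SK(IK)I)
  [3] K(SK(IK)I)
  [4] K(KI(IKI))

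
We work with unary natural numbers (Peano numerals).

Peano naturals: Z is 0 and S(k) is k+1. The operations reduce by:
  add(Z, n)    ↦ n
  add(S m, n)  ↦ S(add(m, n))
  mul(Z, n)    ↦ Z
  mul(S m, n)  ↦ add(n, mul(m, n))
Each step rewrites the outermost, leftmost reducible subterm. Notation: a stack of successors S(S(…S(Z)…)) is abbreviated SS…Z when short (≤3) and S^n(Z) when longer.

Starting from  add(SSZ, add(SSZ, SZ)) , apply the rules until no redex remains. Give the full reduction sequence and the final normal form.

Answer: normal form = S^5(Z)  (in 6 steps)

Working:
  start: add(SSZ, add(SSZ, SZ))
  [1] S(add(SZ, add(SSZ, SZ)))
  [2] S(S(add(Z, add(SSZ, SZ))))
  [3] S(S(add(SSZ, SZ)))
  [4] S(S(S(add(SZ, SZ))))
  [5] S(S(S(S(add(Z, SZ)))))
  [6] S^5(Z)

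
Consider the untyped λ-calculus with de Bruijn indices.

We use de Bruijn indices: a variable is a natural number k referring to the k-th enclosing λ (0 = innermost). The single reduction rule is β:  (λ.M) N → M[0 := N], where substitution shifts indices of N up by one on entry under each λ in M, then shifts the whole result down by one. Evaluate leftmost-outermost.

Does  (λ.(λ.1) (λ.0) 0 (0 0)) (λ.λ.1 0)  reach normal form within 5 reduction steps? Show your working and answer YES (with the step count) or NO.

  start: (λ.(λ.1) (λ.0) 0 (0 0)) (λ.λ.1 0)
  [1] (λ.λ.λ.1 0) (λ.0) (λ.λ.1 0) ((λ.λ.1 0) (λ.λ.1 0))
  [2] (λ.λ.1 0) (λ.λ.1 0) ((λ.λ.1 0) (λ.λ.1 0))
  [3] (λ.(λ.λ.1 0) 0) ((λ.λ.1 0) (λ.λ.1 0))
  [4] (λ.λ.1 0) ((λ.λ.1 0) (λ.λ.1 0))
  [5] λ.(λ.λ.1 0) (λ.λ.1 0) 0

Answer: NO — after 5 steps the term is λ.(λ.λ.1 0) (λ.λ.1 0) 0, not yet normal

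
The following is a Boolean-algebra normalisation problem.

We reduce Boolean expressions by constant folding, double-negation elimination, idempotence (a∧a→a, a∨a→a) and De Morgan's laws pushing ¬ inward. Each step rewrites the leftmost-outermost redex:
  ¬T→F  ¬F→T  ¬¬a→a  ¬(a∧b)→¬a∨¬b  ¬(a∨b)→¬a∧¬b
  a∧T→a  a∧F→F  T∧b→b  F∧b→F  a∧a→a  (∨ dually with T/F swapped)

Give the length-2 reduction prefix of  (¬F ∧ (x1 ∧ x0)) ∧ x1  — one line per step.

  start: (¬F ∧ (x1 ∧ x0)) ∧ x1
  →1  (T ∧ (x1 ∧ x0)) ∧ x1
  →2  (x1 ∧ x0) ∧ x1

Answer: after 2 steps: (x1 ∧ x0) ∧ x1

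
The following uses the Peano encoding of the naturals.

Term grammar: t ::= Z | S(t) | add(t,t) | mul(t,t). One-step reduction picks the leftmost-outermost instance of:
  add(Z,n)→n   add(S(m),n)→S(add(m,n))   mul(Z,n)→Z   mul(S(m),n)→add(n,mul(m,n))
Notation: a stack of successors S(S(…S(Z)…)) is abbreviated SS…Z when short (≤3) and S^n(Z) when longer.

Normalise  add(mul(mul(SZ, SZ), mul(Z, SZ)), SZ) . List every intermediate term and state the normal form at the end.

  start: add(mul(mul(SZ, SZ), mul(Z, SZ)), SZ)
  [1] add(mul(add(SZ, mul(Z, SZ)), mul(Z, SZ)), SZ)
  [2] add(mul(S(add(Z, mul(Z, SZ))), mul(Z, SZ)), SZ)
  [3] add(add(mul(Z, SZ), mul(add(Z, mul(Z, SZ)), mul(Z, SZ))), SZ)
  [4] add(add(Z, mul(add(Z, mul(Z, SZ)), mul(Z, SZ))), SZ)
  [5] add(mul(add(Z, mul(Z, SZ)), mul(Z, SZ)), SZ)
  [6] add(mul(mul(Z, SZ), mul(Z, SZ)), SZ)
  [7] add(mul(Z, mul(Z, SZ)), SZ)
  [8] add(Z, SZ)
  [9] SZ

Answer: normal form = SZ  (in 9 steps)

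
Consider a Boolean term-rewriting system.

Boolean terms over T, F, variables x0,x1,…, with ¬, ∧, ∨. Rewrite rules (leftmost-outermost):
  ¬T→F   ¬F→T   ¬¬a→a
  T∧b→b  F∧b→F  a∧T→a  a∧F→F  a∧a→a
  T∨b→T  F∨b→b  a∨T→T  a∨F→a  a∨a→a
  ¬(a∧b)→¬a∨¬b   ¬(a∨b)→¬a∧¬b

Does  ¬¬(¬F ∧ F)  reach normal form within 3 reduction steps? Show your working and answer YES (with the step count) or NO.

Answer: YES — reaches normal form F in 2 ≤ 3 steps

Reduction:
  start: ¬¬(¬F ∧ F)
  [1] ¬F ∧ F
  [2] F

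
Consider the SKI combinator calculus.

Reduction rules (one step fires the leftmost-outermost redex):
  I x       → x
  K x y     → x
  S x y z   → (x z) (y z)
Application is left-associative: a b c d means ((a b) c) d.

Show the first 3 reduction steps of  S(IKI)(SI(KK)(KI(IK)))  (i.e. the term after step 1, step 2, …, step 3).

Answer: after 3 steps: S(KI)(KI(IK)(KK(KI(IK))))

Reduction:
  start: S(IKI)(SI(KK)(KI(IK)))
  [1] S(KI)(SI(KK)(KI(IK)))
  [2] S(KI)(I(KI(IK))(KK(KI(IK))))
  [3] S(KI)(KI(IK)(KK(KI(IK))))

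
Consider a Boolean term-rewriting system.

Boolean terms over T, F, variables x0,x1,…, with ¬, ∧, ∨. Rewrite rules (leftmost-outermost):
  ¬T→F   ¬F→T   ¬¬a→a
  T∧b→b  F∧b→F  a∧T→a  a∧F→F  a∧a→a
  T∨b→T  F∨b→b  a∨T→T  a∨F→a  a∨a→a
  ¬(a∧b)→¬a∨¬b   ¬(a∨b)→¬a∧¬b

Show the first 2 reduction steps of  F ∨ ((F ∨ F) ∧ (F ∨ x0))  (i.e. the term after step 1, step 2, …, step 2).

Answer: after 2 steps: F ∧ (F ∨ x0)

Working:
  start: F ∨ ((F ∨ F) ∧ (F ∨ x0))
  [1] (F ∨ F) ∧ (F ∨ x0)
  [2] F ∧ (F ∨ x0)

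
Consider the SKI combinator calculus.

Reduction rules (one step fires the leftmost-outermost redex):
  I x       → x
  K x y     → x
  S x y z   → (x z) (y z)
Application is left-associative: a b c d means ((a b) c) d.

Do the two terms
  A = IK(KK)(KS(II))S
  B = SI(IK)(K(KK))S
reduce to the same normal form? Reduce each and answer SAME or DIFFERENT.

Term A:
  start: IK(KK)(KS(II))S
  →1  K(KK)(KS(II))S
  →2  KKS
  →3  K

Term B:
  start: SI(IK)(K(KK))S
  →1  I(K(KK))(IK(K(KK)))S
  →2  K(KK)(IK(K(KK)))S
  →3  KKS
  →4  K

Answer: SAME — A ⇓ K, B ⇓ K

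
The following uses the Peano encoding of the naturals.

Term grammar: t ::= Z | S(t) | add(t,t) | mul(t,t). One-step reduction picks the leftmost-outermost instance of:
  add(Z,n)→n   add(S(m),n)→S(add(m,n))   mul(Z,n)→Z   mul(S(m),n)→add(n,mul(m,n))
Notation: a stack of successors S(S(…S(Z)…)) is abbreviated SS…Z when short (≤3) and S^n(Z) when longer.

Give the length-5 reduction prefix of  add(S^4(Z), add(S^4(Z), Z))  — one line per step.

  start: add(S^4(Z), add(S^4(Z), Z))
  [1] S(add(SSSZ, add(S^4(Z), Z)))
  [2] S(S(add(SSZ, add(S^4(Z), Z))))
  [3] S(S(S(add(SZ, add(S^4(Z), Z)))))
  [4] S(S(S(S(add(Z, add(S^4(Z), Z))))))
  [5] S(S(S(S(add(S^4(Z), Z)))))

Answer: after 5 steps: S(S(S(S(add(S^4(Z), Z)))))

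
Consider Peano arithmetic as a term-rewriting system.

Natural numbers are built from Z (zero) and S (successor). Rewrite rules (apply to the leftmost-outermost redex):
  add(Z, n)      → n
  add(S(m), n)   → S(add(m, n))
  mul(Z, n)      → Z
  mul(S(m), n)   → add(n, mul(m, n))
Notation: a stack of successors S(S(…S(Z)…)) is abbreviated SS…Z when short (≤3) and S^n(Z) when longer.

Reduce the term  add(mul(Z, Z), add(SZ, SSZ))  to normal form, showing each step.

Answer: normal form = SSSZ  (in 4 steps)

Working:
  start: add(mul(Z, Z), add(SZ, SSZ))
  [1] add(Z, add(SZ, SSZ))
  [2] add(SZ, SSZ)
  [3] S(add(Z, SSZ))
  [4] SSSZ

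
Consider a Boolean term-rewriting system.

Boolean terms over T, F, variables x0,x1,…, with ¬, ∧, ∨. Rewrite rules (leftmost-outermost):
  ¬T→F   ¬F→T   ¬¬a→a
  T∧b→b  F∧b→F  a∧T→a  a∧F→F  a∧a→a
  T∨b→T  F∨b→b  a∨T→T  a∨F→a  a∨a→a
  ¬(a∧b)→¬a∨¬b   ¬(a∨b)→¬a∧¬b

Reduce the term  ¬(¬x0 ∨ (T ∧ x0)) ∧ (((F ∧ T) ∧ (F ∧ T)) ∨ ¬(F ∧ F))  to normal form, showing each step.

Answer: normal form = x0 ∧ ¬x0  (in 12 steps)

Working:
  start: ¬(¬x0 ∨ (T ∧ x0)) ∧ (((F ∧ T) ∧ (F ∧ T)) ∨ ¬(F ∧ F))
  →1  (¬¬x0 ∧ ¬(T ∧ x0)) ∧ (((F ∧ T) ∧ (F ∧ T)) ∨ ¬(F ∧ F))
  →2  (x0 ∧ ¬(T ∧ x0)) ∧ (((F ∧ T) ∧ (F ∧ T)) ∨ ¬(F ∧ F))
  →3  (x0 ∧ (¬T ∨ ¬x0)) ∧ (((F ∧ T) ∧ (F ∧ T)) ∨ ¬(F ∧ F))
  →4  (x0 ∧ (F ∨ ¬x0)) ∧ (((F ∧ T) ∧ (F ∧ T)) ∨ ¬(F ∧ F))
  →5  (x0 ∧ ¬x0) ∧ (((F ∧ T) ∧ (F ∧ T)) ∨ ¬(F ∧ F))
  →6  (x0 ∧ ¬x0) ∧ ((F ∧ T) ∨ ¬(F ∧ F))
  →7  (x0 ∧ ¬x0) ∧ (F ∨ ¬(F ∧ F))
  →8  (x0 ∧ ¬x0) ∧ ¬(F ∧ F)
  →9  (x0 ∧ ¬x0) ∧ (¬F ∨ ¬F)
  →10  (x0 ∧ ¬x0) ∧ ¬F
  →11  (x0 ∧ ¬x0) ∧ T
  →12  x0 ∧ ¬x0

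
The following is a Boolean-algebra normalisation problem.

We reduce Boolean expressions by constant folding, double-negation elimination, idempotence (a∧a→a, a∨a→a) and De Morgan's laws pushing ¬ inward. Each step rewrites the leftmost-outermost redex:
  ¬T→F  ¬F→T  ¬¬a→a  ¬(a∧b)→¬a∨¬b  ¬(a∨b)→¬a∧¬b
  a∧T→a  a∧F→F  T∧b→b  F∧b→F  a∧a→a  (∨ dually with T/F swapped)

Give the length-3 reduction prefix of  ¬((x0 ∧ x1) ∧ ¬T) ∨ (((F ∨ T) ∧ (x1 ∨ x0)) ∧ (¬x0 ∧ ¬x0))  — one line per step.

Answer: after 3 steps: ((¬x0 ∨ ¬x1) ∨ T) ∨ (((F ∨ T) ∧ (x1 ∨ x0)) ∧ (¬x0 ∧ ¬x0))

Reduction:
  start: ¬((x0 ∧ x1) ∧ ¬T) ∨ (((F ∨ T) ∧ (x1 ∨ x0)) ∧ (¬x0 ∧ ¬x0))
  →1  (¬(x0 ∧ x1) ∨ ¬¬T) ∨ (((F ∨ T) ∧ (x1 ∨ x0)) ∧ (¬x0 ∧ ¬x0))
  →2  ((¬x0 ∨ ¬x1) ∨ ¬¬T) ∨ (((F ∨ T) ∧ (x1 ∨ x0)) ∧ (¬x0 ∧ ¬x0))
  →3  ((¬x0 ∨ ¬x1) ∨ T) ∨ (((F ∨ T) ∧ (x1 ∨ x0)) ∧ (¬x0 ∧ ¬x0))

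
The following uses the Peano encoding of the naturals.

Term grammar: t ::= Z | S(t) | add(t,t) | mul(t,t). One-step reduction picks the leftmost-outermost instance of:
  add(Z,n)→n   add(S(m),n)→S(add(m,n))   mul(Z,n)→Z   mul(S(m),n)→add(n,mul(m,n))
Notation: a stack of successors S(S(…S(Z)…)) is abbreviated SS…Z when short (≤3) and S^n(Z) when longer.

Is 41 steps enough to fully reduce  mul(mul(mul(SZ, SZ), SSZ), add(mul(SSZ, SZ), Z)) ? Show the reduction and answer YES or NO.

  start: mul(mul(mul(SZ, SZ), SSZ), add(mul(SSZ, SZ), Z))
  →1  mul(mul(add(SZ, mul(Z, SZ)), SSZ), add(mul(SSZ, SZ), Z))
  →2  mul(mul(S(add(Z, mul(Z, SZ))), SSZ), add(mul(SSZ, SZ), Z))
  →3  mul(add(SSZ, mul(add(Z, mul(Z, SZ)), SSZ)), add(mul(SSZ, SZ), Z))
  →4  mul(S(add(SZ, mul(add(Z, mul(Z, SZ)), SSZ))), add(mul(SSZ, SZ), Z))
  →5  add(add(mul(SSZ, SZ), Z), mul(add(SZ, mul(add(Z, mul(Z, SZ)), SSZ)), add(mul(SSZ, SZ), Z)))
  →6  add(add(add(SZ, mul(SZ, SZ)), Z), mul(add(SZ, mul(add(Z, mul(Z, SZ)), SSZ)), add(mul(SSZ, SZ), Z)))
  →7  add(add(S(add(Z, mul(SZ, SZ))), Z), mul(add(SZ, mul(add(Z, mul(Z, SZ)), SSZ)), add(mul(SSZ, SZ), Z)))
  →8  add(S(add(add(Z, mul(SZ, SZ)), Z)), mul(add(SZ, mul(add(Z, mul(Z, SZ)), SSZ)), add(mul(SSZ, SZ), Z)))
  →9  S(add(add(add(Z, mul(SZ, SZ)), Z), mul(add(SZ, mul(add(Z, mul(Z, SZ)), SSZ)), add(mul(SSZ, SZ), Z))))
  →10  S(add(add(mul(SZ, SZ), Z), mul(add(SZ, mul(add(Z, mul(Z, SZ)), SSZ)), add(mul(SSZ, SZ), Z))))
  →11  S(add(add(add(SZ, mul(Z, SZ)), Z), mul(add(SZ, mul(add(Z, mul(Z, SZ)), SSZ)), add(mul(SSZ, SZ), Z))))
  →12  S(add(add(S(add(Z, mul(Z, SZ))), Z), mul(add(SZ, mul(add(Z, mul(Z, SZ)), SSZ)), add(mul(SSZ, SZ), Z))))
  →13  S(add(S(add(add(Z, mul(Z, SZ)), Z)), mul(add(SZ, mul(add(Z, mul(Z, SZ)), SSZ)), add(mul(SSZ, SZ), Z))))
  →14  S(S(add(add(add(Z, mul(Z, SZ)), Z), mul(add(SZ, mul(add(Z, mul(Z, SZ)), SSZ)), add(mul(SSZ, SZ), Z)))))
  →15  S(S(add(add(mul(Z, SZ), Z), mul(add(SZ, mul(add(Z, mul(Z, SZ)), SSZ)), add(mul(SSZ, SZ), Z)))))
  →16  S(S(add(add(Z, Z), mul(add(SZ, mul(add(Z, mul(Z, SZ)), SSZ)), add(mul(SSZ, SZ), Z)))))
  →17  S(S(add(Z, mul(add(SZ, mul(add(Z, mul(Z, SZ)), SSZ)), add(mul(SSZ, SZ), Z)))))
  →18  S(S(mul(add(SZ, mul(add(Z, mul(Z, SZ)), SSZ)), add(mul(SSZ, SZ), Z))))
  →19  S(S(mul(S(add(Z, mul(add(Z, mul(Z, SZ)), SSZ))), add(mul(SSZ, SZ), Z))))
  →20  S(S(add(add(mul(SSZ, SZ), Z), mul(add(Z, mul(add(Z, mul(Z, SZ)), SSZ)), add(mul(SSZ, SZ), Z)))))
  →21  S(S(add(add(add(SZ, mul(SZ, SZ)), Z), mul(add(Z, mul(add(Z, mul(Z, SZ)), SSZ)), add(mul(SSZ, SZ), Z)))))
  →22  S(S(add(add(S(add(Z, mul(SZ, SZ))), Z), mul(add(Z, mul(add(Z, mul(Z, SZ)), SSZ)), add(mul(SSZ, SZ), Z)))))
  →23  S(S(add(S(add(add(Z, mul(SZ, SZ)), Z)), mul(add(Z, mul(add(Z, mul(Z, SZ)), SSZ)), add(mul(SSZ, SZ), Z)))))
  →24  S(S(S(add(add(add(Z, mul(SZ, SZ)), Z), mul(add(Z, mul(add(Z, mul(Z, SZ)), SSZ)), add(mul(SSZ, SZ), Z))))))
  →25  S(S(S(add(add(mul(SZ, SZ), Z), mul(add(Z, mul(add(Z, mul(Z, SZ)), SSZ)), add(mul(SSZ, SZ), Z))))))
  →26  S(S(S(add(add(add(SZ, mul(Z, SZ)), Z), mul(add(Z, mul(add(Z, mul(Z, SZ)), SSZ)), add(mul(SSZ, SZ), Z))))))
  →27  S(S(S(add(add(S(add(Z, mul(Z, SZ))), Z), mul(add(Z, mul(add(Z, mul(Z, SZ)), SSZ)), add(mul(SSZ, SZ), Z))))))
  →28  S(S(S(add(S(add(add(Z, mul(Z, SZ)), Z)), mul(add(Z, mul(add(Z, mul(Z, SZ)), SSZ)), add(mul(SSZ, SZ), Z))))))
  →29  S(S(S(S(add(add(add(Z, mul(Z, SZ)), Z), mul(add(Z, mul(add(Z, mul(Z, SZ)), SSZ)), add(mul(SSZ, SZ), Z)))))))
  →30  S(S(S(S(add(add(mul(Z, SZ), Z), mul(add(Z, mul(add(Z, mul(Z, SZ)), SSZ)), add(mul(SSZ, SZ), Z)))))))
  →31  S(S(S(S(add(add(Z, Z), mul(add(Z, mul(add(Z, mul(Z, SZ)), SSZ)), add(mul(SSZ, SZ), Z)))))))
  →32  S(S(S(S(add(Z, mul(add(Z, mul(add(Z, mul(Z, SZ)), SSZ)), add(mul(SSZ, SZ), Z)))))))
  →33  S(S(S(S(mul(add(Z, mul(add(Z, mul(Z, SZ)), SSZ)), add(mul(SSZ, SZ), Z))))))
  →34  S(S(S(S(mul(mul(add(Z, mul(Z, SZ)), SSZ), add(mul(SSZ, SZ), Z))))))
  →35  S(S(S(S(mul(mul(mul(Z, SZ), SSZ), add(mul(SSZ, SZ), Z))))))
  →36  S(S(S(S(mul(mul(Z, SSZ), add(mul(SSZ, SZ), Z))))))
  →37  S(S(S(S(mul(Z, add(mul(SSZ, SZ), Z))))))
  →38  S^4(Z)

Answer: YES — reaches normal form S^4(Z) in 38 ≤ 41 steps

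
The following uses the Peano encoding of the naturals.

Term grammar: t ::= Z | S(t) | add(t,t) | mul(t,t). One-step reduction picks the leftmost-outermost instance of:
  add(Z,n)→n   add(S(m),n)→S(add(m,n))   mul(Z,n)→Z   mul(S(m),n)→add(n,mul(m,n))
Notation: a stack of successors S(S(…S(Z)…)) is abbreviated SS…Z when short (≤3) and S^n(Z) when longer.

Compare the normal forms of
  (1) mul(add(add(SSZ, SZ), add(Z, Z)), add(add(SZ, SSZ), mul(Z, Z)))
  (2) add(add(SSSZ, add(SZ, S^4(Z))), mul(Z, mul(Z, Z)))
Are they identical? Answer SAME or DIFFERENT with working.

Term A:
  start: mul(add(add(SSZ, SZ), add(Z, Z)), add(add(SZ, SSZ), mul(Z, Z)))
  [1] mul(add(S(add(SZ, SZ)), add(Z, Z)), add(add(SZ, SSZ), mul(Z, Z)))
  [2] mul(S(add(add(SZ, SZ), add(Z, Z))), add(add(SZ, SSZ), mul(Z, Z)))
  [3] add(add(add(SZ, SSZ), mul(Z, Z)), mul(add(add(SZ, SZ), add(Z, Z)), add(add(SZ, SSZ), mul(Z, Z))))
  [4] add(add(S(add(Z, SSZ)), mul(Z, Z)), mul(add(add(SZ, SZ), add(Z, Z)), add(add(SZ, SSZ), mul(Z, Z))))
  [5] add(S(add(add(Z, SSZ), mul(Z, Z))), mul(add(add(SZ, SZ), add(Z, Z)), add(add(SZ, SSZ), mul(Z, Z))))
  [6] S(add(add(add(Z, SSZ), mul(Z, Z)), mul(add(add(SZ, SZ), add(Z, Z)), add(add(SZ, SSZ), mul(Z, Z)))))
  [7] S(add(add(SSZ, mul(Z, Z)), mul(add(add(SZ, SZ), add(Z, Z)), add(add(SZ, SSZ), mul(Z, Z)))))
  [8] S(add(S(add(SZ, mul(Z, Z))), mul(add(add(SZ, SZ), add(Z, Z)), add(add(SZ, SSZ), mul(Z, Z)))))
  [9] S(S(add(add(SZ, mul(Z, Z)), mul(add(add(SZ, SZ), add(Z, Z)), add(add(SZ, SSZ), mul(Z, Z))))))
  [10] S(S(add(S(add(Z, mul(Z, Z))), mul(add(add(SZ, SZ), add(Z, Z)), add(add(SZ, SSZ), mul(Z, Z))))))
  [11] S(S(S(add(add(Z, mul(Z, Z)), mul(add(add(SZ, SZ), add(Z, Z)), add(add(SZ, SSZ), mul(Z, Z)))))))
  [12] S(S(S(add(mul(Z, Z), mul(add(add(SZ, SZ), add(Z, Z)), add(add(SZ, SSZ), mul(Z, Z)))))))
  [13] S(S(S(add(Z, mul(add(add(SZ, SZ), add(Z, Z)), add(add(SZ, SSZ), mul(Z, Z)))))))
  [14] S(S(S(mul(add(add(SZ, SZ), add(Z, Z)), add(add(SZ, SSZ), mul(Z, Z))))))
  [15] S(S(S(mul(add(S(add(Z, SZ)), add(Z, Z)), add(add(SZ, SSZ), mul(Z, Z))))))
  [16] S(S(S(mul(S(add(add(Z, SZ), add(Z, Z))), add(add(SZ, SSZ), mul(Z, Z))))))
  [17] S(S(S(add(add(add(SZ, SSZ), mul(Z, Z)), mul(add(add(Z, SZ), add(Z, Z)), add(add(SZ, SSZ), mul(Z, Z)))))))
  [18] S(S(S(add(add(S(add(Z, SSZ)), mul(Z, Z)), mul(add(add(Z, SZ), add(Z, Z)), add(add(SZ, SSZ), mul(Z, Z)))))))
  [19] S(S(S(add(S(add(add(Z, SSZ), mul(Z, Z))), mul(add(add(Z, SZ), add(Z, Z)), add(add(SZ, SSZ), mul(Z, Z)))))))
  [20] S(S(S(S(add(add(add(Z, SSZ), mul(Z, Z)), mul(add(add(Z, SZ), add(Z, Z)), add(add(SZ, SSZ), mul(Z, Z))))))))
  [21] S(S(S(S(add(add(SSZ, mul(Z, Z)), mul(add(add(Z, SZ), add(Z, Z)), add(add(SZ, SSZ), mul(Z, Z))))))))
  [22] S(S(S(S(add(S(add(SZ, mul(Z, Z))), mul(add(add(Z, SZ), add(Z, Z)), add(add(SZ, SSZ), mul(Z, Z))))))))
  [23] S(S(S(S(S(add(add(SZ, mul(Z, Z)), mul(add(add(Z, SZ), add(Z, Z)), add(add(SZ, SSZ), mul(Z, Z)))))))))
  [24] S(S(S(S(S(add(S(add(Z, mul(Z, Z))), mul(add(add(Z, SZ), add(Z, Z)), add(add(SZ, SSZ), mul(Z, Z)))))))))
  [25] S(S(S(S(S(S(add(add(Z, mul(Z, Z)), mul(add(add(Z, SZ), add(Z, Z)), add(add(SZ, SSZ), mul(Z, Z))))))))))
  [26] S(S(S(S(S(S(add(mul(Z, Z), mul(add(add(Z, SZ), add(Z, Z)), add(add(SZ, SSZ), mul(Z, Z))))))))))
  [27] S(S(S(S(S(S(add(Z, mul(add(add(Z, SZ), add(Z, Z)), add(add(SZ, SSZ), mul(Z, Z))))))))))
  [28] S(S(S(S(S(S(mul(add(add(Z, SZ), add(Z, Z)), add(add(SZ, SSZ), mul(Z, Z)))))))))
  [29] S(S(S(S(S(S(mul(add(SZ, add(Z, Z)), add(add(SZ, SSZ), mul(Z, Z)))))))))
  [30] S(S(S(S(S(S(mul(S(add(Z, add(Z, Z))), add(add(SZ, SSZ), mul(Z, Z)))))))))
  [31] S(S(S(S(S(S(add(add(add(SZ, SSZ), mul(Z, Z)), mul(add(Z, add(Z, Z)), add(add(SZ, SSZ), mul(Z, Z))))))))))
  [32] S(S(S(S(S(S(add(add(S(add(Z, SSZ)), mul(Z, Z)), mul(add(Z, add(Z, Z)), add(add(SZ, SSZ), mul(Z, Z))))))))))
  [33] S(S(S(S(S(S(add(S(add(add(Z, SSZ), mul(Z, Z))), mul(add(Z, add(Z, Z)), add(add(SZ, SSZ), mul(Z, Z))))))))))
  [34] S(S(S(S(S(S(S(add(add(add(Z, SSZ), mul(Z, Z)), mul(add(Z, add(Z, Z)), add(add(SZ, SSZ), mul(Z, Z)))))))))))
  [35] S(S(S(S(S(S(S(add(add(SSZ, mul(Z, Z)), mul(add(Z, add(Z, Z)), add(add(SZ, SSZ), mul(Z, Z)))))))))))
  [36] S(S(S(S(S(S(S(add(S(add(SZ, mul(Z, Z))), mul(add(Z, add(Z, Z)), add(add(SZ, SSZ), mul(Z, Z)))))))))))
  [37] S(S(S(S(S(S(S(S(add(add(SZ, mul(Z, Z)), mul(add(Z, add(Z, Z)), add(add(SZ, SSZ), mul(Z, Z))))))))))))
  [38] S(S(S(S(S(S(S(S(add(S(add(Z, mul(Z, Z))), mul(add(Z, add(Z, Z)), add(add(SZ, SSZ), mul(Z, Z))))))))))))
  [39] S(S(S(S(S(S(S(S(S(add(add(Z, mul(Z, Z)), mul(add(Z, add(Z, Z)), add(add(SZ, SSZ), mul(Z, Z)))))))))))))
  [40] S(S(S(S(S(S(S(S(S(add(mul(Z, Z), mul(add(Z, add(Z, Z)), add(add(SZ, SSZ), mul(Z, Z)))))))))))))
  [41] S(S(S(S(S(S(S(S(S(add(Z, mul(add(Z, add(Z, Z)), add(add(SZ, SSZ), mul(Z, Z)))))))))))))
  [42] S(S(S(S(S(S(S(S(S(mul(add(Z, add(Z, Z)), add(add(SZ, SSZ), mul(Z, Z))))))))))))
  [43] S(S(S(S(S(S(S(S(S(mul(add(Z, Z), add(add(SZ, SSZ), mul(Z, Z))))))))))))
  [44] S(S(S(S(S(S(S(S(S(mul(Z, add(add(SZ, SSZ), mul(Z, Z))))))))))))
  [45] S^9(Z)

Term B:
  start: add(add(SSSZ, add(SZ, S^4(Z))), mul(Z, mul(Z, Z)))
  [1] add(S(add(SSZ, add(SZ, S^4(Z)))), mul(Z, mul(Z, Z)))
  [2] S(add(add(SSZ, add(SZ, S^4(Z))), mul(Z, mul(Z, Z))))
  [3] S(add(S(add(SZ, add(SZ, S^4(Z)))), mul(Z, mul(Z, Z))))
  [4] S(S(add(add(SZ, add(SZ, S^4(Z))), mul(Z, mul(Z, Z)))))
  [5] S(S(add(S(add(Z, add(SZ, S^4(Z)))), mul(Z, mul(Z, Z)))))
  [6] S(S(S(add(add(Z, add(SZ, S^4(Z))), mul(Z, mul(Z, Z))))))
  [7] S(S(S(add(add(SZ, S^4(Z)), mul(Z, mul(Z, Z))))))
  [8] S(S(S(add(S(add(Z, S^4(Z))), mul(Z, mul(Z, Z))))))
  [9] S(S(S(S(add(add(Z, S^4(Z)), mul(Z, mul(Z, Z)))))))
  [10] S(S(S(S(add(S^4(Z), mul(Z, mul(Z, Z)))))))
  [11] S(S(S(S(S(add(SSSZ, mul(Z, mul(Z, Z))))))))
  [12] S(S(S(S(S(S(add(SSZ, mul(Z, mul(Z, Z)))))))))
  [13] S(S(S(S(S(S(S(add(SZ, mul(Z, mul(Z, Z))))))))))
  [14] S(S(S(S(S(S(S(S(add(Z, mul(Z, mul(Z, Z)))))))))))
  [15] S(S(S(S(S(S(S(S(mul(Z, mul(Z, Z))))))))))
  [16] S^8(Z)

Answer: DIFFERENT — A ⇓ S^9(Z), B ⇓ S^8(Z)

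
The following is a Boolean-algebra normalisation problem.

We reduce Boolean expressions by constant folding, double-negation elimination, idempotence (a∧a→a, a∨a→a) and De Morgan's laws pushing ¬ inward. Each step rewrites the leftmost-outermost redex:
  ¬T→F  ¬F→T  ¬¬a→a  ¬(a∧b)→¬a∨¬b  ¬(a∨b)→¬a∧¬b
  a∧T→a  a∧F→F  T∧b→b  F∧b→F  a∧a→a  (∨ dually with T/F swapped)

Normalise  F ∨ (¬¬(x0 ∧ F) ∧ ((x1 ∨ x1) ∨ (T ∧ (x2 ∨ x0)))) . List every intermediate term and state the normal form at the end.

  start: F ∨ (¬¬(x0 ∧ F) ∧ ((x1 ∨ x1) ∨ (T ∧ (x2 ∨ x0))))
  [1] ¬¬(x0 ∧ F) ∧ ((x1 ∨ x1) ∨ (T ∧ (x2 ∨ x0)))
  [2] (x0 ∧ F) ∧ ((x1 ∨ x1) ∨ (T ∧ (x2 ∨ x0)))
  [3] F ∧ ((x1 ∨ x1) ∨ (T ∧ (x2 ∨ x0)))
  [4] F

Answer: normal form = F  (in 4 steps)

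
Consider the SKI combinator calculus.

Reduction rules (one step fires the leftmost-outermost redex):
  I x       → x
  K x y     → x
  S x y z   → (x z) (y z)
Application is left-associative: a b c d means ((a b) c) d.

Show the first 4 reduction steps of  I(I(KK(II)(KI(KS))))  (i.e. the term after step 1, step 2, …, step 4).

  start: I(I(KK(II)(KI(KS))))
  [1] I(KK(II)(KI(KS)))
  [2] KK(II)(KI(KS))
  [3] K(KI(KS))
  [4] KI

Answer: after 4 steps: KI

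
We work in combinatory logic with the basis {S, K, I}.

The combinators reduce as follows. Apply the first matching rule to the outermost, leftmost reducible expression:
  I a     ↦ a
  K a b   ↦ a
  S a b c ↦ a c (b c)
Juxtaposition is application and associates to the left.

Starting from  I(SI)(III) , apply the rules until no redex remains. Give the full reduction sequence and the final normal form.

Answer: normal form = SII  (in 3 steps)

Reduction:
  start: I(SI)(III)
  step 1: SI(III)
  step 2: SI(II)
  step 3: SII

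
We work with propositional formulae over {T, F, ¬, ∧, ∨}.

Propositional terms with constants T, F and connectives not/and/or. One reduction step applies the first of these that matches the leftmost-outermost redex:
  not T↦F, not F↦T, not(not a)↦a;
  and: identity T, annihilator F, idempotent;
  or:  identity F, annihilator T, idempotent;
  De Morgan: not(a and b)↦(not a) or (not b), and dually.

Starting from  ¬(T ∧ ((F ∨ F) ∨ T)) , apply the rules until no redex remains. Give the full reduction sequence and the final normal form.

Answer: normal form = F  (in 9 steps)

Working:
  start: ¬(T ∧ ((F ∨ F) ∨ T))
  →1  ¬T ∨ ¬((F ∨ F) ∨ T)
  →2  F ∨ ¬((F ∨ F) ∨ T)
  →3  ¬((F ∨ F) ∨ T)
  →4  ¬(F ∨ F) ∧ ¬T
  →5  (¬F ∧ ¬F) ∧ ¬T
  →6  ¬F ∧ ¬T
  →7  T ∧ ¬T
  →8  ¬T
  →9  F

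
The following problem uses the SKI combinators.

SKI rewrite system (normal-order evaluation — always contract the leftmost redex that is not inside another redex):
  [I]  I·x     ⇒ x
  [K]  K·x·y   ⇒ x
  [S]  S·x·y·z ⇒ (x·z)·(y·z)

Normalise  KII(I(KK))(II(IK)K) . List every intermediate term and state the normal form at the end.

Answer: normal form = K  (in 4 steps)

Working:
  start: KII(I(KK))(II(IK)K)
  →1  I(I(KK))(II(IK)K)
  →2  I(KK)(II(IK)K)
  →3  KK(II(IK)K)
  →4  K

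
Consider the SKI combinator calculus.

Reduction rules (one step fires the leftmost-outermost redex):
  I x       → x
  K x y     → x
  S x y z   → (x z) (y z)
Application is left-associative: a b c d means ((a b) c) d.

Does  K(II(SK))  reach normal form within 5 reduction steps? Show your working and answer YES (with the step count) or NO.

Answer: YES — reaches normal form K(SK) in 2 ≤ 5 steps

Reduction:
  start: K(II(SK))
  [1] K(I(SK))
  [2] K(SK)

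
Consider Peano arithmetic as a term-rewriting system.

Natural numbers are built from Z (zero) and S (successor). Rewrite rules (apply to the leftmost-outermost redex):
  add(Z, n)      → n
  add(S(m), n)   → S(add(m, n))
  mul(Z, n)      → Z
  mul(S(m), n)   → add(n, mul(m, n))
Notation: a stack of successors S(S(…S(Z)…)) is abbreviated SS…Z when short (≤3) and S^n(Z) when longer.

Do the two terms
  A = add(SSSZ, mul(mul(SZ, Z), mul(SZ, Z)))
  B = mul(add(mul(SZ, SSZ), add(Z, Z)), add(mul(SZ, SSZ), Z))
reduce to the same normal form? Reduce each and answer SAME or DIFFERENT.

Term A:
  start: add(SSSZ, mul(mul(SZ, Z), mul(SZ, Z)))
  [1] S(add(SSZ, mul(mul(SZ, Z), mul(SZ, Z))))
  [2] S(S(add(SZ, mul(mul(SZ, Z), mul(SZ, Z)))))
  [3] S(S(S(add(Z, mul(mul(SZ, Z), mul(SZ, Z))))))
  [4] S(S(S(mul(mul(SZ, Z), mul(SZ, Z)))))
  [5] S(S(S(mul(add(Z, mul(Z, Z)), mul(SZ, Z)))))
  [6] S(S(S(mul(mul(Z, Z), mul(SZ, Z)))))
  [7] S(S(S(mul(Z, mul(SZ, Z)))))
  [8] SSSZ

Term B:
  start: mul(add(mul(SZ, SSZ), add(Z, Z)), add(mul(SZ, SSZ), Z))
  [1] mul(add(add(SSZ, mul(Z, SSZ)), add(Z, Z)), add(mul(SZ, SSZ), Z))
  [2] mul(add(S(add(SZ, mul(Z, SSZ))), add(Z, Z)), add(mul(SZ, SSZ), Z))
  [3] mul(S(add(add(SZ, mul(Z, SSZ)), add(Z, Z))), add(mul(SZ, SSZ), Z))
  [4] add(add(mul(SZ, SSZ), Z), mul(add(add(SZ, mul(Z, SSZ)), add(Z, Z)), add(mul(SZ, SSZ), Z)))
  [5] add(add(add(SSZ, mul(Z, SSZ)), Z), mul(add(add(SZ, mul(Z, SSZ)), add(Z, Z)), add(mul(SZ, SSZ), Z)))
  [6] add(add(S(add(SZ, mul(Z, SSZ))), Z), mul(add(add(SZ, mul(Z, SSZ)), add(Z, Z)), add(mul(SZ, SSZ), Z)))
  [7] add(S(add(add(SZ, mul(Z, SSZ)), Z)), mul(add(add(SZ, mul(Z, SSZ)), add(Z, Z)), add(mul(SZ, SSZ), Z)))
  [8] S(add(add(add(SZ, mul(Z, SSZ)), Z), mul(add(add(SZ, mul(Z, SSZ)), add(Z, Z)), add(mul(SZ, SSZ), Z))))
  [9] S(add(add(S(add(Z, mul(Z, SSZ))), Z), mul(add(add(SZ, mul(Z, SSZ)), add(Z, Z)), add(mul(SZ, SSZ), Z))))
  [10] S(add(S(add(add(Z, mul(Z, SSZ)), Z)), mul(add(add(SZ, mul(Z, SSZ)), add(Z, Z)), add(mul(SZ, SSZ), Z))))
  [11] S(S(add(add(add(Z, mul(Z, SSZ)), Z), mul(add(add(SZ, mul(Z, SSZ)), add(Z, Z)), add(mul(SZ, SSZ), Z)))))
  [12] S(S(add(add(mul(Z, SSZ), Z), mul(add(add(SZ, mul(Z, SSZ)), add(Z, Z)), add(mul(SZ, SSZ), Z)))))
  [13] S(S(add(add(Z, Z), mul(add(add(SZ, mul(Z, SSZ)), add(Z, Z)), add(mul(SZ, SSZ), Z)))))
  [14] S(S(add(Z, mul(add(add(SZ, mul(Z, SSZ)), add(Z, Z)), add(mul(SZ, SSZ), Z)))))
  [15] S(S(mul(add(add(SZ, mul(Z, SSZ)), add(Z, Z)), add(mul(SZ, SSZ), Z))))
  [16] S(S(mul(add(S(add(Z, mul(Z, SSZ))), add(Z, Z)), add(mul(SZ, SSZ), Z))))
  [17] S(S(mul(S(add(add(Z, mul(Z, SSZ)), add(Z, Z))), add(mul(SZ, SSZ), Z))))
  [18] S(S(add(add(mul(SZ, SSZ), Z), mul(add(add(Z, mul(Z, SSZ)), add(Z, Z)), add(mul(SZ, SSZ), Z)))))
  [19] S(S(add(add(add(SSZ, mul(Z, SSZ)), Z), mul(add(add(Z, mul(Z, SSZ)), add(Z, Z)), add(mul(SZ, SSZ), Z)))))
  [20] S(S(add(add(S(add(SZ, mul(Z, SSZ))), Z), mul(add(add(Z, mul(Z, SSZ)), add(Z, Z)), add(mul(SZ, SSZ), Z)))))
  [21] S(S(add(S(add(add(SZ, mul(Z, SSZ)), Z)), mul(add(add(Z, mul(Z, SSZ)), add(Z, Z)), add(mul(SZ, SSZ), Z)))))
  [22] S(S(S(add(add(add(SZ, mul(Z, SSZ)), Z), mul(add(add(Z, mul(Z, SSZ)), add(Z, Z)), add(mul(SZ, SSZ), Z))))))
  [23] S(S(S(add(add(S(add(Z, mul(Z, SSZ))), Z), mul(add(add(Z, mul(Z, SSZ)), add(Z, Z)), add(mul(SZ, SSZ), Z))))))
  [24] S(S(S(add(S(add(add(Z, mul(Z, SSZ)), Z)), mul(add(add(Z, mul(Z, SSZ)), add(Z, Z)), add(mul(SZ, SSZ), Z))))))
  [25] S(S(S(S(add(add(add(Z, mul(Z, SSZ)), Z), mul(add(add(Z, mul(Z, SSZ)), add(Z, Z)), add(mul(SZ, SSZ), Z)))))))
  [26] S(S(S(S(add(add(mul(Z, SSZ), Z), mul(add(add(Z, mul(Z, SSZ)), add(Z, Z)), add(mul(SZ, SSZ), Z)))))))
  [27] S(S(S(S(add(add(Z, Z), mul(add(add(Z, mul(Z, SSZ)), add(Z, Z)), add(mul(SZ, SSZ), Z)))))))
  [28] S(S(S(S(add(Z, mul(add(add(Z, mul(Z, SSZ)), add(Z, Z)), add(mul(SZ, SSZ), Z)))))))
  [29] S(S(S(S(mul(add(add(Z, mul(Z, SSZ)), add(Z, Z)), add(mul(SZ, SSZ), Z))))))
  [30] S(S(S(S(mul(add(mul(Z, SSZ), add(Z, Z)), add(mul(SZ, SSZ), Z))))))
  [31] S(S(S(S(mul(add(Z, add(Z, Z)), add(mul(SZ, SSZ), Z))))))
  [32] S(S(S(S(mul(add(Z, Z), add(mul(SZ, SSZ), Z))))))
  [33] S(S(S(S(mul(Z, add(mul(SZ, SSZ), Z))))))
  [34] S^4(Z)

Answer: DIFFERENT — A ⇓ SSSZ, B ⇓ S^4(Z)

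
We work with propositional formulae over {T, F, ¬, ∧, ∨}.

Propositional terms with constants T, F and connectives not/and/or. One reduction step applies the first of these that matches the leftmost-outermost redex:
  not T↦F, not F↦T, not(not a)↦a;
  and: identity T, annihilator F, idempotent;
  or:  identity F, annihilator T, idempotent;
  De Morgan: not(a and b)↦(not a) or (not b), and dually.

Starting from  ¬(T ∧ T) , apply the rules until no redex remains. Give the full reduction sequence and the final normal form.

Answer: normal form = F  (in 3 steps)

Working:
  start: ¬(T ∧ T)
  →1  ¬T ∨ ¬T
  →2  ¬T
  →3  F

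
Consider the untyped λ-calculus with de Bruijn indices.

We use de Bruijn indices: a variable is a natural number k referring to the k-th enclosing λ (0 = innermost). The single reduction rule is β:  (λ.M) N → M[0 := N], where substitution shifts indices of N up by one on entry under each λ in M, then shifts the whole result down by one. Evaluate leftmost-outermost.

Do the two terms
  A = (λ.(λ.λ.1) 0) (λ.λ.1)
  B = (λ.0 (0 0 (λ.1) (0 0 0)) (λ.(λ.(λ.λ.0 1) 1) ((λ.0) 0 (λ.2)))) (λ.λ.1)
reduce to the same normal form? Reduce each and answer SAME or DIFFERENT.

Term A:
  start: (λ.(λ.λ.1) 0) (λ.λ.1)
  →1  (λ.λ.1) (λ.λ.1)
  →2  λ.λ.λ.1

Term B:
  start: (λ.0 (0 0 (λ.1) (0 0 0)) (λ.(λ.(λ.λ.0 1) 1) ((λ.0) 0 (λ.2)))) (λ.λ.1)
  →1  (λ.λ.1) ((λ.λ.1) (λ.λ.1) (λ.λ.λ.1) ((λ.λ.1) (λ.λ.1) (λ.λ.1))) (λ.(λ.(λ.λ.0 1) 1) ((λ.0) 0 (λ.λ.λ.1)))
  →2  (λ.(λ.λ.1) (λ.λ.1) (λ.λ.λ.1) ((λ.λ.1) (λ.λ.1) (λ.λ.1))) (λ.(λ.(λ.λ.0 1) 1) ((λ.0) 0 (λ.λ.λ.1)))
  →3  (λ.λ.1) (λ.λ.1) (λ.λ.λ.1) ((λ.λ.1) (λ.λ.1) (λ.λ.1))
  →4  (λ.λ.λ.1) (λ.λ.λ.1) ((λ.λ.1) (λ.λ.1) (λ.λ.1))
  →5  (λ.λ.1) ((λ.λ.1) (λ.λ.1) (λ.λ.1))
  →6  λ.(λ.λ.1) (λ.λ.1) (λ.λ.1)
  →7  λ.(λ.λ.λ.1) (λ.λ.1)
  →8  λ.λ.λ.1

Answer: SAME — A ⇓ λ.λ.λ.1, B ⇓ λ.λ.λ.1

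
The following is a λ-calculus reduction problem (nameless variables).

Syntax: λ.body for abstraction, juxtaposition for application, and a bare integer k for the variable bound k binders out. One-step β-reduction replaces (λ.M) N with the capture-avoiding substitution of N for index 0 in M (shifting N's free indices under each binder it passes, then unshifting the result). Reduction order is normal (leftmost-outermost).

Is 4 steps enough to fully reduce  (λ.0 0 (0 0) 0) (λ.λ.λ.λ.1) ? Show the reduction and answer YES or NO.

Answer: YES — reaches normal form λ.λ.λ.λ.λ.1 in 4 ≤ 4 steps

Derivation:
  start: (λ.0 0 (0 0) 0) (λ.λ.λ.λ.1)
  →1  (λ.λ.λ.λ.1) (λ.λ.λ.λ.1) ((λ.λ.λ.λ.1) (λ.λ.λ.λ.1)) (λ.λ.λ.λ.1)
  →2  (λ.λ.λ.1) ((λ.λ.λ.λ.1) (λ.λ.λ.λ.1)) (λ.λ.λ.λ.1)
  →3  (λ.λ.1) (λ.λ.λ.λ.1)
  →4  λ.λ.λ.λ.λ.1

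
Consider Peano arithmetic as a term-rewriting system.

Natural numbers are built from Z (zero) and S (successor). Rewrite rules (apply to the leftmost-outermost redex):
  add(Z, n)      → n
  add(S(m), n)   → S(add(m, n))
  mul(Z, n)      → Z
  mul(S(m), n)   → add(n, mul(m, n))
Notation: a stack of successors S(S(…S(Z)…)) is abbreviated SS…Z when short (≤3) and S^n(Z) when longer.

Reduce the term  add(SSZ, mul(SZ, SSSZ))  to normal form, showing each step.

  start: add(SSZ, mul(SZ, SSSZ))
  [1] S(add(SZ, mul(SZ, SSSZ)))
  [2] S(S(add(Z, mul(SZ, SSSZ))))
  [3] S(S(mul(SZ, SSSZ)))
  [4] S(S(add(SSSZ, mul(Z, SSSZ))))
  [5] S(S(S(add(SSZ, mul(Z, SSSZ)))))
  [6] S(S(S(S(add(SZ, mul(Z, SSSZ))))))
  [7] S(S(S(S(S(add(Z, mul(Z, SSSZ)))))))
  [8] S(S(S(S(S(mul(Z, SSSZ))))))
  [9] S^5(Z)

Answer: normal form = S^5(Z)  (in 9 steps)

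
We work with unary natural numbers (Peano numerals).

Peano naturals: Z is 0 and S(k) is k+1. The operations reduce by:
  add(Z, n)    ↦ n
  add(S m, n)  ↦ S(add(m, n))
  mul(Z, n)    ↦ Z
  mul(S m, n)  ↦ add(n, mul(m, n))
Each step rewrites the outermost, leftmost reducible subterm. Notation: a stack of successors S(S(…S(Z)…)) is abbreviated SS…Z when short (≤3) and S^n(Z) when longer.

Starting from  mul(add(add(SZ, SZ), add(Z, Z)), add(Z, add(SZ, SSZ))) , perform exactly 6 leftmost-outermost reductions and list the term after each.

Answer: after 6 steps: S(add(add(Z, SSZ), mul(add(add(Z, SZ), add(Z, Z)), add(Z, add(SZ, SSZ)))))

Derivation:
  start: mul(add(add(SZ, SZ), add(Z, Z)), add(Z, add(SZ, SSZ)))
  [1] mul(add(S(add(Z, SZ)), add(Z, Z)), add(Z, add(SZ, SSZ)))
  [2] mul(S(add(add(Z, SZ), add(Z, Z))), add(Z, add(SZ, SSZ)))
  [3] add(add(Z, add(SZ, SSZ)), mul(add(add(Z, SZ), add(Z, Z)), add(Z, add(SZ, SSZ))))
  [4] add(add(SZ, SSZ), mul(add(add(Z, SZ), add(Z, Z)), add(Z, add(SZ, SSZ))))
  [5] add(S(add(Z, SSZ)), mul(add(add(Z, SZ), add(Z, Z)), add(Z, add(SZ, SSZ))))
  [6] S(add(add(Z, SSZ), mul(add(add(Z, SZ), add(Z, Z)), add(Z, add(SZ, SSZ)))))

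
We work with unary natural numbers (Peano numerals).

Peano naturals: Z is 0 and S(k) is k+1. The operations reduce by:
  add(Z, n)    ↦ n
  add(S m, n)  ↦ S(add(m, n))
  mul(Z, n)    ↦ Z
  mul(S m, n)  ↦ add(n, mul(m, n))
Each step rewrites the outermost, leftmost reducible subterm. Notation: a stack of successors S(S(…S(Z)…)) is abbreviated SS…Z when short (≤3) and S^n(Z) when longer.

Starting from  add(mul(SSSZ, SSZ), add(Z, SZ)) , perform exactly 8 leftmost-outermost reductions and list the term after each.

Answer: after 8 steps: S(S(add(S(add(SZ, mul(SZ, SSZ))), add(Z, SZ))))

Reduction:
  start: add(mul(SSSZ, SSZ), add(Z, SZ))
  step 1: add(add(SSZ, mul(SSZ, SSZ)), add(Z, SZ))
  step 2: add(S(add(SZ, mul(SSZ, SSZ))), add(Z, SZ))
  step 3: S(add(add(SZ, mul(SSZ, SSZ)), add(Z, SZ)))
  step 4: S(add(S(add(Z, mul(SSZ, SSZ))), add(Z, SZ)))
  step 5: S(S(add(add(Z, mul(SSZ, SSZ)), add(Z, SZ))))
  step 6: S(S(add(mul(SSZ, SSZ), add(Z, SZ))))
  step 7: S(S(add(add(SSZ, mul(SZ, SSZ)), add(Z, SZ))))
  step 8: S(S(add(S(add(SZ, mul(SZ, SSZ))), add(Z, SZ))))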